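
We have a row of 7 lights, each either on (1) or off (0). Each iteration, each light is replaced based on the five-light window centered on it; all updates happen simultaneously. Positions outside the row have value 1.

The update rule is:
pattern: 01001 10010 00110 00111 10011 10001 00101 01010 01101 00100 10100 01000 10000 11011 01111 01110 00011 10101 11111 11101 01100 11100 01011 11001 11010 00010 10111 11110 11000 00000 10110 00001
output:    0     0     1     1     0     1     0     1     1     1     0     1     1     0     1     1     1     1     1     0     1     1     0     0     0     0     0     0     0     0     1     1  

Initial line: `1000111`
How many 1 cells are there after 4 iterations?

1011111
0001111
0111111
0011111
count of 1: 5

5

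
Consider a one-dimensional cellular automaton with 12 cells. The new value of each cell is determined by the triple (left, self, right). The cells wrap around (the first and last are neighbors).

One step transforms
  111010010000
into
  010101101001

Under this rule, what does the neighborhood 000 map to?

0

At position 9 the neighborhood is 000; the next row has 0 there.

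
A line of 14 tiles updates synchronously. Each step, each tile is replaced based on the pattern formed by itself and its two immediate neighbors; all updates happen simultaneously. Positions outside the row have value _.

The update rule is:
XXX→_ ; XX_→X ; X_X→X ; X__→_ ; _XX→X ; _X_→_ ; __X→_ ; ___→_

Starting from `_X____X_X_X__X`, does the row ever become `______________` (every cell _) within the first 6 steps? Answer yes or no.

_______X_X____
________X_____
______________
all cells are _ at step 3

yes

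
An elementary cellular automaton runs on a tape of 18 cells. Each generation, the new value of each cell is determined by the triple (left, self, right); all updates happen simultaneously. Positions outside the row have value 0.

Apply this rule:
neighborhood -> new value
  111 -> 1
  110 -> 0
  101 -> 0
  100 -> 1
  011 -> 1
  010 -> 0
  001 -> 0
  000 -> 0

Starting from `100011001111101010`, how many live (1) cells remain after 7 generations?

3

010010101111000001
001000001110100000
000100001100010000
000010001010001000
000001000001000100
000000100000100010
000000010000010001
count of 1: 3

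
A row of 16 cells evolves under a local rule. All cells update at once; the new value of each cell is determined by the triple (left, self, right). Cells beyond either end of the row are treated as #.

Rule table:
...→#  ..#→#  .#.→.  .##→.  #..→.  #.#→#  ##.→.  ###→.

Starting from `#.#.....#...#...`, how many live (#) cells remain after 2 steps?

4

step 1: .#..####..##..##
step 2: #..#.....#...#..
count of #: 4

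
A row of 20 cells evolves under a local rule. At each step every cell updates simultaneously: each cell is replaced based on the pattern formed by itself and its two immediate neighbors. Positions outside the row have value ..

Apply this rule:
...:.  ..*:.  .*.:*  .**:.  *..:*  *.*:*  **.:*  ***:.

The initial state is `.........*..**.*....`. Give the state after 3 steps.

step 1: .........**..****...
step 2: ..........**....**..
step 3: ...........**....**.

...........**....**.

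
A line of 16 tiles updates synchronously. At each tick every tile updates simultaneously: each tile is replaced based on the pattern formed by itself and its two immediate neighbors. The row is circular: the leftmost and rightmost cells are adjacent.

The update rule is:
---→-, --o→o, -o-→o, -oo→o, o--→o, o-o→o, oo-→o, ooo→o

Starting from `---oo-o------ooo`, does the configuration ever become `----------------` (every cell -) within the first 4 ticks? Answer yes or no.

no

o-oooooo----oooo
ooooooooo--ooooo
oooooooooooooooo
oooooooooooooooo
tick 4 is oooooooooooooooo, still not uniform -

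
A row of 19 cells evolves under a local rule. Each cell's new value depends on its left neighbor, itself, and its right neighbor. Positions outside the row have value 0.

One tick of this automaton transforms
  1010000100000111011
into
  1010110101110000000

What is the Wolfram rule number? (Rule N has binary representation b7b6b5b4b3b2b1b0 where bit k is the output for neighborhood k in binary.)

5

position 14: 111 → 0  (bit 7 = 0)
position 15: 110 → 0  (bit 6 = 0)
position 1: 101 → 0  (bit 5 = 0)
position 3: 100 → 0  (bit 4 = 0)
position 13: 011 → 0  (bit 3 = 0)
position 0: 010 → 1  (bit 2 = 1)
position 6: 001 → 0  (bit 1 = 0)
position 4: 000 → 1  (bit 0 = 1)
bits b7..b0 = 00000101 = 5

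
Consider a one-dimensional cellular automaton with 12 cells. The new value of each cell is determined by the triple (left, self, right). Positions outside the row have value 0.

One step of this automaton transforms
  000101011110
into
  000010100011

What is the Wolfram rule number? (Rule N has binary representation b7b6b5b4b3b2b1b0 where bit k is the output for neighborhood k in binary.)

position 8: 111 → 0  (bit 7 = 0)
position 10: 110 → 1  (bit 6 = 1)
position 4: 101 → 1  (bit 5 = 1)
position 11: 100 → 1  (bit 4 = 1)
position 7: 011 → 0  (bit 3 = 0)
position 3: 010 → 0  (bit 2 = 0)
position 2: 001 → 0  (bit 1 = 0)
position 0: 000 → 0  (bit 0 = 0)
bits b7..b0 = 01110000 = 112

112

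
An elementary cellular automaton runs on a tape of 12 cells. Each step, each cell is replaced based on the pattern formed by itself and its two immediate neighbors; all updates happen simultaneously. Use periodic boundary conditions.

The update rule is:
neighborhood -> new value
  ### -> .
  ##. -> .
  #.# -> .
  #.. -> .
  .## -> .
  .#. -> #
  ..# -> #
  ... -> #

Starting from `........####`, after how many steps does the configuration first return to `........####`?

24

.#######....
#........###
..#######...
##........##
...#######..
###........#
....#######.
####........
.....#######
.####.......
#.....######
..####......
##.....#####
...####.....
###.....####
....####....
####.....###
.....####...
#####.....##
......####..
######.....#
.......####.
#######.....
........####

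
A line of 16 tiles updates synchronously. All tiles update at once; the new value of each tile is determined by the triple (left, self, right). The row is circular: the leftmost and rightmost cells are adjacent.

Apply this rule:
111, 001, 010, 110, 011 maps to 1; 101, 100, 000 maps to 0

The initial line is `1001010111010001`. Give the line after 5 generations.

1011010111010011
1011010111010111
1011010111010111  (fixed point — unchanged through generation 5)

1011010111010111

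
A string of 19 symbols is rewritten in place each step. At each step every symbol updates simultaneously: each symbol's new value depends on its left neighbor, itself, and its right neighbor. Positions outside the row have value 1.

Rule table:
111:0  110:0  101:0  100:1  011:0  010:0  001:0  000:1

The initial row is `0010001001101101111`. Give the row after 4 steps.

step 1: 1001100100000000000
step 2: 0100010011111111110
step 3: 0011001000000000000
step 4: 1000100111111111110

1000100111111111110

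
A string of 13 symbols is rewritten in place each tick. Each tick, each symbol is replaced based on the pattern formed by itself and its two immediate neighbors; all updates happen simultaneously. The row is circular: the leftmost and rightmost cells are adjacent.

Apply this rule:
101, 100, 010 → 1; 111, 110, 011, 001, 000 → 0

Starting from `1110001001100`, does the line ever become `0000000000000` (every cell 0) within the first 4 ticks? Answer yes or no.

no

0001001100010
0001100010011
1000010011000
1100011000100
tick 4 is 1100011000100, still not uniform 0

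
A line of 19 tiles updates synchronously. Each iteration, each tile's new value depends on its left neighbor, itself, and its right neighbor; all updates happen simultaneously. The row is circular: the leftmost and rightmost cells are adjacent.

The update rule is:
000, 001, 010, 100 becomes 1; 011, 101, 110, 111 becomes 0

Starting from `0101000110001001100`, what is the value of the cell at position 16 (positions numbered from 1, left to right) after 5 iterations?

iteration 1: 1101111001111110011
iteration 2: 0000000110000001100
iteration 3: 1111111001111110011
iteration 4: 0000000110000001100  (repeats iteration 2; period 2)
iteration 5: 1111111001111110011
position 16 holds 0

0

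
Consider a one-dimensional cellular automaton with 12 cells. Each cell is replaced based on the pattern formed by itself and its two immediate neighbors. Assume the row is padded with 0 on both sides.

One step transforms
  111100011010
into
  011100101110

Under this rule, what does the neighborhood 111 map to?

1

At position 1 the neighborhood is 111; the next row has 1 there.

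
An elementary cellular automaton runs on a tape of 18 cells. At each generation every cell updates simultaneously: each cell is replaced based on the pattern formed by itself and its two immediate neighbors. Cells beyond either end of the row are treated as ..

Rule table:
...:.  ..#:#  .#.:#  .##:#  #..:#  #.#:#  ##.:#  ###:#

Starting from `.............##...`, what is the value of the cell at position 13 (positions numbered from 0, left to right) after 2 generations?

generation 1: ............####..
generation 2: ...........######.
position 13 holds #

#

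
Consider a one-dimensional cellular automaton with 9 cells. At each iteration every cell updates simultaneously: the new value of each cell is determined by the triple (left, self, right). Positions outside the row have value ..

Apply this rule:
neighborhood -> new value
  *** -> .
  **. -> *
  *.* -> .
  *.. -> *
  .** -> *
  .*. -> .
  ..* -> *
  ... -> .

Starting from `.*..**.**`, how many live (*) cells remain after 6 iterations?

*.****.**
..*..*.**
.*.**..**
*..******
.***....*
**.**..*.
count of *: 5

5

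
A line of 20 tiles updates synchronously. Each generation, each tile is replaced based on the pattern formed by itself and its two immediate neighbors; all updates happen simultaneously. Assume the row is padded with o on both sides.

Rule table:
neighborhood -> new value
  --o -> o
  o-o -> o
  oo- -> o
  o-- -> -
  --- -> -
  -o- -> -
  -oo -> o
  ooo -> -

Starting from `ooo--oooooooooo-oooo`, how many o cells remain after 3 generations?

--o-oo--------ooo---
-o-ooo-------oo-o--o
o-oo-o------oooo--oo
count of o: 10

10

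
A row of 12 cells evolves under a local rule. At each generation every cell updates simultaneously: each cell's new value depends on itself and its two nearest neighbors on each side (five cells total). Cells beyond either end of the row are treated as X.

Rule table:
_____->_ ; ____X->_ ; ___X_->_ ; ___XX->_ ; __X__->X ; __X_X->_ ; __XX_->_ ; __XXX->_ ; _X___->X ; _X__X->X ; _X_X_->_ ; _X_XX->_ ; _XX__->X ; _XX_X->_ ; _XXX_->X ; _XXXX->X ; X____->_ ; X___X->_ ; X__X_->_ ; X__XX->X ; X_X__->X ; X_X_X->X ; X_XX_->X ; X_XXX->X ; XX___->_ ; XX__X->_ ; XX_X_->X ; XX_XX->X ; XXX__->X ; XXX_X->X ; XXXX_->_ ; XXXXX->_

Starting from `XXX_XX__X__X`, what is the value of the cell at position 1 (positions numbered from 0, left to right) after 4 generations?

X

__XXXX__XXX_
_X_X_X_X_XXX
XX_X_X_X_XX_
_XXX_X_X_X_X
position 1 holds X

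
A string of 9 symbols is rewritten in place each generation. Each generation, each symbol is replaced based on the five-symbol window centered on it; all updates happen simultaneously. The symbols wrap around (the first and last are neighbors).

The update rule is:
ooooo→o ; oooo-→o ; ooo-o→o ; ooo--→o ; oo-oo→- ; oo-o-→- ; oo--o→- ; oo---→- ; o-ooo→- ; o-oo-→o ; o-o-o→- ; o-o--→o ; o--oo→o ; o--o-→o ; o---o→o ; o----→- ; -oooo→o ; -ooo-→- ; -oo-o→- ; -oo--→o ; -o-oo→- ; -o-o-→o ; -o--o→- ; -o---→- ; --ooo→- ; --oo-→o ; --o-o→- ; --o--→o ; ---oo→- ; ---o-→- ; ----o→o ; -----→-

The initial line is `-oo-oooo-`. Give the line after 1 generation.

oo---ooo-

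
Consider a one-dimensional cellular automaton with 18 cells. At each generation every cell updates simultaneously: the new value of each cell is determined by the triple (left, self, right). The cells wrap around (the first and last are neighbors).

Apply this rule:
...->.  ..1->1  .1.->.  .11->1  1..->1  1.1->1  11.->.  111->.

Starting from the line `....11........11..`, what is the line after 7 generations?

1.1.1.11.11.1.11.1

...11.1......11.1.
..11.1.1....11.1.1
111.1.1.1..11.1.1.
1..1.1.1.111.1.1.1
.11.1.1.11..1.1.11
11.1.1.11.11.1.11.
1.1.1.11.11.1.11.1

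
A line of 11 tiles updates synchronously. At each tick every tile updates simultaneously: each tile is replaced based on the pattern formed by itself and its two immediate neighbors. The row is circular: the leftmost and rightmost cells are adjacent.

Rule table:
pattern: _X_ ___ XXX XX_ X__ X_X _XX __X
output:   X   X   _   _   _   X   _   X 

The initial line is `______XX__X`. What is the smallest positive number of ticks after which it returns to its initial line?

22

_XXXXX___XX
X______XX__
X_XXXXX___X
_X______XX_
XX_XXXXX___
__X______XX
_XX_XXXXX__
X__X______X
__XX_XXXXX_
XX__X______
___XX_XXXXX
_XX__X_____
X___XX_XXXX
__XX__X____
XX___XX_XXX
___XX__X___
XXX___XX_XX
____XX__X__
XXXX___XX_X
_____XX__X_
XXXXX___XX_
______XX__X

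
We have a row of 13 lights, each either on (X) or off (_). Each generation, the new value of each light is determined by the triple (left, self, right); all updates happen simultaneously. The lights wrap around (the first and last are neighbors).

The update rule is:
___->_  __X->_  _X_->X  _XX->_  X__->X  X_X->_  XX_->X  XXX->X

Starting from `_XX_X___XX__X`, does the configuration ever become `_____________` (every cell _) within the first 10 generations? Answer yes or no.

no

__X_XX___XX_X
X_X__XX___X_X
X_XX__XX__X__
X__XX__XX_XX_
XX__XX__X__X_
_XX__XX_XX_X_
__XX__X__X_XX
X__XX_XX_X__X
XX__X__X_XX__
_XX_XX_X__XX_
generation 10 is _XX_XX_X__XX_, still not uniform _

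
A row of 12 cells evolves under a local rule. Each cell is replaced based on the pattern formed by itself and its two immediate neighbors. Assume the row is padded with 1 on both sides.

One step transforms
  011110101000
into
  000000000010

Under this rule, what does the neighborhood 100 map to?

0

At position 9 the neighborhood is 100; the next row has 0 there.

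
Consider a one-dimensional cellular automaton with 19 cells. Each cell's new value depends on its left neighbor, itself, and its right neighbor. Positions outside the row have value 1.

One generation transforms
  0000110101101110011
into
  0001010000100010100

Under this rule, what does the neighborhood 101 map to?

0

At position 6 the neighborhood is 101; the next row has 0 there.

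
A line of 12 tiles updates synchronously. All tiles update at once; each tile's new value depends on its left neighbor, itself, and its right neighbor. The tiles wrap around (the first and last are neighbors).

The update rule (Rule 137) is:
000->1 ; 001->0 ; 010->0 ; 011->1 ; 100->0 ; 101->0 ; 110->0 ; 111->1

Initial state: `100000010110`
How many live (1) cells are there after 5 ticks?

tick 1: 001111000100
tick 2: 101110010001
tick 3: 001100000101
tick 4: 001001110000
tick 5: 100001100111
count of 1: 6

6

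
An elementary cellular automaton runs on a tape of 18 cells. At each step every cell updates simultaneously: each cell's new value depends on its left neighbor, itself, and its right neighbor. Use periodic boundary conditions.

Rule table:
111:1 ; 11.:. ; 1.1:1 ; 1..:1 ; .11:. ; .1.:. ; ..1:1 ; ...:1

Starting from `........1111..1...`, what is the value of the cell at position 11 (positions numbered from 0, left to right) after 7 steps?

.

step 1: 11111111.11.11.111
step 2: 1111111.1..1..1.11
step 3: 111111.1.11.11.1.1
step 4: 11111.1.1..1..1.1.
step 5: .111.1.1.11.11.1.1
step 6: 1.1.1.1.1..1..1.1.
step 7: .1.1.1.1.11.11.1.1
position 11 holds .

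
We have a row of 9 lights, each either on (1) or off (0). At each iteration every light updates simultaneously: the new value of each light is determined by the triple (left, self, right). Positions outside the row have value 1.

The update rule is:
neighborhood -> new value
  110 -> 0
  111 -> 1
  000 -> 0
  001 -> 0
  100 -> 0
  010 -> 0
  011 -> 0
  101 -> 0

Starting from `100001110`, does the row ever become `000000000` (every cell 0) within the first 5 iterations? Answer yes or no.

yes

iteration 1: 000000100
iteration 2: 000000000
all cells are 0 at iteration 2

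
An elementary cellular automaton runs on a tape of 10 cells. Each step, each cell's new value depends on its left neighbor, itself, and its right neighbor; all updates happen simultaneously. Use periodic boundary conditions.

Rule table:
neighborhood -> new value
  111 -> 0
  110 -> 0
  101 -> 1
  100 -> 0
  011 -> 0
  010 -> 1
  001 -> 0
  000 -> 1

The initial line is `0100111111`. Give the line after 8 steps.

1100000000
0001111110
1100000000  (repeats step 1; period 2)
step 8: 0001111110

0001111110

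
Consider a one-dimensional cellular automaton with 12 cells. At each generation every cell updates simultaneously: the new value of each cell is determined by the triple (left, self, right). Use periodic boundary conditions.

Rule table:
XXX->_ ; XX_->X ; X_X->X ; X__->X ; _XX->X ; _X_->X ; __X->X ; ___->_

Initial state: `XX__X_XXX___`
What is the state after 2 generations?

______XXXXXX

XXXXXXX_XX_X
______XXXXXX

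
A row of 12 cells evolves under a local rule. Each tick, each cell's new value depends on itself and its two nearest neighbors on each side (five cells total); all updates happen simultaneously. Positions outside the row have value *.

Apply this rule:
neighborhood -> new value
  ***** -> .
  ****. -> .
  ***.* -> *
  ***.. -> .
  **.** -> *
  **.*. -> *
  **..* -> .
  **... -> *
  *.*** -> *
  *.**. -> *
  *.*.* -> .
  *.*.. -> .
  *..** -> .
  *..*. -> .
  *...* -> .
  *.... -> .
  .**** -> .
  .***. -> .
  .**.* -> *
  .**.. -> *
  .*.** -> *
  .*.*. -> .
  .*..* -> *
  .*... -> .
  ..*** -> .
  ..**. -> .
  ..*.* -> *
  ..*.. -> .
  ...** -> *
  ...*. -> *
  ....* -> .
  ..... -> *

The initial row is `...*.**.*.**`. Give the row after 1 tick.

*.******.**.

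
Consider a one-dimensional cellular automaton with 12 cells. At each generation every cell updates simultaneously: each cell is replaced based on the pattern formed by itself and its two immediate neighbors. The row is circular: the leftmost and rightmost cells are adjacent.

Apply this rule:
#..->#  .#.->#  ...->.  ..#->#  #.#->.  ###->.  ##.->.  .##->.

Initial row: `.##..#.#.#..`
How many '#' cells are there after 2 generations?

#..###.#.##.
###....#....
count of #: 4

4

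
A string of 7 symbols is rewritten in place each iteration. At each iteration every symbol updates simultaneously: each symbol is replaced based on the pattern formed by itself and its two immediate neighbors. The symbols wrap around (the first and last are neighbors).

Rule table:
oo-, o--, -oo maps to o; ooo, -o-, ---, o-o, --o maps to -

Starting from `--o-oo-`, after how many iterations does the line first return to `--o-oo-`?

iteration 1: ----ooo
iteration 2: o---o-o
iteration 3: oo----o
iteration 4: -oo---o
iteration 5: -ooo---
iteration 6: -o-oo--
iteration 7: ---ooo-
iteration 8: ---o-oo
iteration 9: o----oo
iteration 10: oo---o-
iteration 11: ooo----
iteration 12: o-oo---
iteration 13: --ooo--
iteration 14: --o-oo-

14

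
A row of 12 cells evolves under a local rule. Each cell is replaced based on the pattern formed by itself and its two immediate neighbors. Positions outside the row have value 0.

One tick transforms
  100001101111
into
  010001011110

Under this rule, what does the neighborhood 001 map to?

At position 4 the neighborhood is 001; the next row has 0 there.

0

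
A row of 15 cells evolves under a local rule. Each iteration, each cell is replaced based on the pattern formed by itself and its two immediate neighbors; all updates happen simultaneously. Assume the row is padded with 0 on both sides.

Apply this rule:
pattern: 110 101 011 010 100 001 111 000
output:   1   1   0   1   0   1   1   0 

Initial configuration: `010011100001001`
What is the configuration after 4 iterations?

110101100011011
011110100101101
101111101110111
110111110111011

110111110111011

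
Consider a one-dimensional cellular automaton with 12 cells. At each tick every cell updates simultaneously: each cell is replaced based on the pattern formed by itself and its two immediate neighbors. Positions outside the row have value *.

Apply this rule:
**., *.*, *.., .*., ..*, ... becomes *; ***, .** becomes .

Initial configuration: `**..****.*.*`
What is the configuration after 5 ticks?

**...****...

.***...****.
*..****...**
***...****..
..****...***
**...****...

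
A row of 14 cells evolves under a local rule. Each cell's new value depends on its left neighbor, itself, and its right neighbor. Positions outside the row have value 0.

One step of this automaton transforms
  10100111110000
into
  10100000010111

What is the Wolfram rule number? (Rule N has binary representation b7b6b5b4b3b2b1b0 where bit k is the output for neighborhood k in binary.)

position 6: 111 → 0  (bit 7 = 0)
position 9: 110 → 1  (bit 6 = 1)
position 1: 101 → 0  (bit 5 = 0)
position 3: 100 → 0  (bit 4 = 0)
position 5: 011 → 0  (bit 3 = 0)
position 0: 010 → 1  (bit 2 = 1)
position 4: 001 → 0  (bit 1 = 0)
position 11: 000 → 1  (bit 0 = 1)
bits b7..b0 = 01000101 = 69

69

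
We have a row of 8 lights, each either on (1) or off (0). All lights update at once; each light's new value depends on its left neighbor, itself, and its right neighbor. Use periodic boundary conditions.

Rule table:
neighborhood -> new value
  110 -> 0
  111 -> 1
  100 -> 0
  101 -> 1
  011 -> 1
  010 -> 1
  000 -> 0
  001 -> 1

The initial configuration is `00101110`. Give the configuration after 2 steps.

11111000

step 1: 01111100
step 2: 11111000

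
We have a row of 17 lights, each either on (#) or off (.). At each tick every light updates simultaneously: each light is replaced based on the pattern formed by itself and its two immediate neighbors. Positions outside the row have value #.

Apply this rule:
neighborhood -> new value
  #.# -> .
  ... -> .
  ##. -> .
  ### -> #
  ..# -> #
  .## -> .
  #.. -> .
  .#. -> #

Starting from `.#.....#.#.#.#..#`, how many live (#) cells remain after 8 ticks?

6

.#....##.#.#.#.#.
.#...#...#.#.#.#.
.#..##..##.#.#.#.
.#.#...#...#.#.#.
.#.#..##..##.#.#.
.#.#.#...#...#.#.
.#.#.#..##..##.#.
.#.#.#.#...#...#.
count of #: 6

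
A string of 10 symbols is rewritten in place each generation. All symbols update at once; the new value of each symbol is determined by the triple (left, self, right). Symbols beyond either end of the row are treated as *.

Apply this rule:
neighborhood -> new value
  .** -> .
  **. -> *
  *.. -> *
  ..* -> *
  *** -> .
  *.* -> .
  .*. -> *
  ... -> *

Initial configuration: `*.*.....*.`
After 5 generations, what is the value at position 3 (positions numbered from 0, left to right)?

generation 1: *.*******.
generation 2: *.......*.
generation 3: *********.
generation 4: ........*.
generation 5: *********.
position 3 holds *

*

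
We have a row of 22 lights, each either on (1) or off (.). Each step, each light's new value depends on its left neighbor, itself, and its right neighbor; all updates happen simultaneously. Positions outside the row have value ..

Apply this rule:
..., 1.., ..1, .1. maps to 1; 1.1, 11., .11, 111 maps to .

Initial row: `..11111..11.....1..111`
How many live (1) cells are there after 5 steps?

step 1: 11.....11..11111111...
step 2: ..11111..11........111
step 3: 11.....11..11111111...  (repeats step 1; period 2)
step 5: 11.....11..11111111...
count of 1: 12

12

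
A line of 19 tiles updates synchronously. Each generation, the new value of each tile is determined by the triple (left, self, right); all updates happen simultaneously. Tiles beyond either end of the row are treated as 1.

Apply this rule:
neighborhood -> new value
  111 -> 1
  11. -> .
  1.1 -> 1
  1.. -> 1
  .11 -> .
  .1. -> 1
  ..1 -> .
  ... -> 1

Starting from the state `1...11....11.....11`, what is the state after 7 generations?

.11...111...1111..1
1..11..1.11..11.1..
.1...1.11..1...111.
1111.11..1.111..1.1
111.1..1.11.1.1.11.
11.111.11..11111..1
1.1.1.1..1..111.1..

1.1.1.1..1..111.1..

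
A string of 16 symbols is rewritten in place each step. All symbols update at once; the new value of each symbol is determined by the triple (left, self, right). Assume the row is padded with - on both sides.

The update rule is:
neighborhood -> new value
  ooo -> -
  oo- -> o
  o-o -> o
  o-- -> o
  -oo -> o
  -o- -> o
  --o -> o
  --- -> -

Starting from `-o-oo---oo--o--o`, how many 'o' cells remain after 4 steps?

oooooo-ooooooooo
o----ooo-------o
oo--oo-oo-----oo
oooooooooo---ooo
count of o: 13

13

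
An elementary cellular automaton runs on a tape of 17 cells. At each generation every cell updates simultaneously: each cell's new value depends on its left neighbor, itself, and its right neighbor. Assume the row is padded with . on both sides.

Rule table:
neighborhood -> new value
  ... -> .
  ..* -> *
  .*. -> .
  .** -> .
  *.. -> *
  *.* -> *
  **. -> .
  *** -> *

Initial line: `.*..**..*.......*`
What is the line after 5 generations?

generation 1: *.**..**.*.....*.
generation 2: .*..**..*.*...*.*
generation 3: *.**..**.*.*.*.*.
generation 4: .*..**..*.*.*.*.*
generation 5: *.**..**.*.*.*.*.

*.**..**.*.*.*.*.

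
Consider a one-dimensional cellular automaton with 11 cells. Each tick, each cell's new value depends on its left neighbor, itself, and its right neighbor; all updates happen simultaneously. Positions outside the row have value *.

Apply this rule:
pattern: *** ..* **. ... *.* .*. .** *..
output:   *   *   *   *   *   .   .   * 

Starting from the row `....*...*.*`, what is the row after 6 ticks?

*********.*

****.***.*.
*****.***.*
******.***.
*******.***
********.**
*********.*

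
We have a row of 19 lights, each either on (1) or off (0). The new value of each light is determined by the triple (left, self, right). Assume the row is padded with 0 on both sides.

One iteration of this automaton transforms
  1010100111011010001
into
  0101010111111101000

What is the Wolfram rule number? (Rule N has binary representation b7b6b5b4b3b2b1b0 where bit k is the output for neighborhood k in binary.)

position 8: 111 → 1  (bit 7 = 1)
position 9: 110 → 1  (bit 6 = 1)
position 1: 101 → 1  (bit 5 = 1)
position 5: 100 → 1  (bit 4 = 1)
position 7: 011 → 1  (bit 3 = 1)
position 0: 010 → 0  (bit 2 = 0)
position 6: 001 → 0  (bit 1 = 0)
position 16: 000 → 0  (bit 0 = 0)
bits b7..b0 = 11111000 = 248

248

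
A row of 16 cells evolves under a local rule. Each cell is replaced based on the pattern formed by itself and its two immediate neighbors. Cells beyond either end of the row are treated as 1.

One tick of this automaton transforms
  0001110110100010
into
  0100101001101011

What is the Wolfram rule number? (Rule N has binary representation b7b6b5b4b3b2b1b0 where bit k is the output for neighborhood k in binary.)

position 4: 111 → 1  (bit 7 = 1)
position 5: 110 → 0  (bit 6 = 0)
position 6: 101 → 1  (bit 5 = 1)
position 0: 100 → 0  (bit 4 = 0)
position 3: 011 → 0  (bit 3 = 0)
position 10: 010 → 1  (bit 2 = 1)
position 2: 001 → 0  (bit 1 = 0)
position 1: 000 → 1  (bit 0 = 1)
bits b7..b0 = 10100101 = 165

165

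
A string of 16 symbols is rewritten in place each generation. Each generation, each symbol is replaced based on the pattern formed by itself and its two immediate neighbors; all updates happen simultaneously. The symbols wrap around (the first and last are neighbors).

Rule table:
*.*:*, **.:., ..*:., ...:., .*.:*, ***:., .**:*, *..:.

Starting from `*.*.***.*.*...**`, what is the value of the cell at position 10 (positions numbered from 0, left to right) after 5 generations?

.****..****...*.
.*.....*......*.
.*.....*......*.  (fixed point — unchanged through generation 5)
position 10 holds .

.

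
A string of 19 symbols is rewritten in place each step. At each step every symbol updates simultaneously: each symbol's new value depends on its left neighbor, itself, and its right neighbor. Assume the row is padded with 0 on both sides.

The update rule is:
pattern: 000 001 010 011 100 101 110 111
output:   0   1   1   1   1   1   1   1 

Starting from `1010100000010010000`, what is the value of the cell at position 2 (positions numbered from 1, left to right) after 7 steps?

step 1: 1111110000111111000
step 2: 1111111001111111100
step 3: 1111111111111111110
step 4: 1111111111111111111
step 5: 1111111111111111111  (fixed point — unchanged through step 7)
position 2 holds 1

1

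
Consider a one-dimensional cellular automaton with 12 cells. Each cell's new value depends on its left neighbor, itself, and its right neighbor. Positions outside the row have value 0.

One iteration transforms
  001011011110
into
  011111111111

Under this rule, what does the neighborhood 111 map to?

At position 8 the neighborhood is 111; the next row has 1 there.

1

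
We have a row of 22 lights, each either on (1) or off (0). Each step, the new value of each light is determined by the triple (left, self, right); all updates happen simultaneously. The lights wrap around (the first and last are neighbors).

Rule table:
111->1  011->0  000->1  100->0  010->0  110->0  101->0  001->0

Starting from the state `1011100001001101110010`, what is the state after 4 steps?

0000111000011000000011

0001001100000000100000
1100000001111110001111
1001111100111100100111
0000111000011000000011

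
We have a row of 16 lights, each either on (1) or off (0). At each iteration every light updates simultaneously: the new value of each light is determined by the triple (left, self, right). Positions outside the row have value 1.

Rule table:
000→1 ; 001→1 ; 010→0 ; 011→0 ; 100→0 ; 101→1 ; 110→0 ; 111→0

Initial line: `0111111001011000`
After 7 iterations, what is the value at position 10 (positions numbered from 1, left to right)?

0

iteration 1: 1000000010100011
iteration 2: 0011111101001100
iteration 3: 0100000010010001
iteration 4: 1001111100100110
iteration 5: 0010000001001001
iteration 6: 0100111110010010
iteration 7: 1001000000100101
position 10 holds 0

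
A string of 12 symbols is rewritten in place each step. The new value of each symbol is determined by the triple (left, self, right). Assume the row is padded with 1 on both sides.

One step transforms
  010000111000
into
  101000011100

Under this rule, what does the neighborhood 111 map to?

1

At position 7 the neighborhood is 111; the next row has 1 there.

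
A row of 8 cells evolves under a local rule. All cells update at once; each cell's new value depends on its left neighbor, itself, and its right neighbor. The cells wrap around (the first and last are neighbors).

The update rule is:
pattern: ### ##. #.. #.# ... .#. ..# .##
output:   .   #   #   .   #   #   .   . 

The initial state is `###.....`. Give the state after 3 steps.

#####...

step 1: ..#####.
step 2: #.....##
step 3: #####...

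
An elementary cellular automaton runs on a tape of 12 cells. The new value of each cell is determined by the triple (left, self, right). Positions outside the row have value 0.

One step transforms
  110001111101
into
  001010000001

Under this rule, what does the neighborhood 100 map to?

1

At position 2 the neighborhood is 100; the next row has 1 there.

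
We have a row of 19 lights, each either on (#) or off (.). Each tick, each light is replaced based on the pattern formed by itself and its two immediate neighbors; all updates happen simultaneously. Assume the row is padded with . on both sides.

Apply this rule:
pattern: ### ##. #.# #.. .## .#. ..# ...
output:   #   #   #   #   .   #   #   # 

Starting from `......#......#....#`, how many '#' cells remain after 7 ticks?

###################
.##################
#.#################
##.################
.##.###############
#.##.##############
##.##.#############
count of #: 17

17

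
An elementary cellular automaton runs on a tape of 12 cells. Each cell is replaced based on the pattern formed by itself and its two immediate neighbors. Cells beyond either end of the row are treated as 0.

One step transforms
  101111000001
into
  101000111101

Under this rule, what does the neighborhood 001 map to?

At position 10 the neighborhood is 001; the next row has 0 there.

0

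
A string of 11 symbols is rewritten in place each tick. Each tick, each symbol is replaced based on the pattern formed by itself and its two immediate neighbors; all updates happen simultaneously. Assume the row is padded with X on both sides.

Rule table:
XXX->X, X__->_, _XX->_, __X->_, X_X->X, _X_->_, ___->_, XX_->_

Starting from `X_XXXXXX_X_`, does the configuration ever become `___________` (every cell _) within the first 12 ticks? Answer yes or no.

yes

_X_XXXX_X_X
X_X_XX_X_X_
_X_X__X_X_X
X_X____X_X_
_X______X_X
X________X_
__________X
___________
all cells are _ at tick 8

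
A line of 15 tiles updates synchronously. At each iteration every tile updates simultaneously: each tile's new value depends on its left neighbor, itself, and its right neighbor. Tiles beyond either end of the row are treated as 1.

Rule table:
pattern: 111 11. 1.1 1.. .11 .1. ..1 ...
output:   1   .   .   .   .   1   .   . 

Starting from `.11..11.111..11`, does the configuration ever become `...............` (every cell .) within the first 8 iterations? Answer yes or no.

iteration 1: .........1....1
iteration 2: .........1.....
iteration 3: .........1.....  (fixed point — unchanged through iteration 8)
iteration 8 is .........1....., still not uniform .

no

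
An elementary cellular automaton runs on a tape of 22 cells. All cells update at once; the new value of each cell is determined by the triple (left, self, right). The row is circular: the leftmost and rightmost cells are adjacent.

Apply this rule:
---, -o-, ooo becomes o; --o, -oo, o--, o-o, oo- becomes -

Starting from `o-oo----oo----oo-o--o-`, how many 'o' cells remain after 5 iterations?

o----oo----oo----o--o-
o-oo----oo----oo-o--o-  (repeats iteration 0; period 2)
iteration 5: o----oo----oo----o--o-
count of o: 7

7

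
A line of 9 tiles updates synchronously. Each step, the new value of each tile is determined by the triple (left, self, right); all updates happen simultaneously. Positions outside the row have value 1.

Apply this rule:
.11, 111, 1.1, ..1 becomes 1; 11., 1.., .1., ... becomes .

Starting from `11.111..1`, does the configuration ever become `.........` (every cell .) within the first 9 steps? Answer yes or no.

no

1.111..11
.111..111
111..1111
11..11111
1..111111
..1111111
.11111111
111111111
111111111
step 9 is 111111111, still not uniform .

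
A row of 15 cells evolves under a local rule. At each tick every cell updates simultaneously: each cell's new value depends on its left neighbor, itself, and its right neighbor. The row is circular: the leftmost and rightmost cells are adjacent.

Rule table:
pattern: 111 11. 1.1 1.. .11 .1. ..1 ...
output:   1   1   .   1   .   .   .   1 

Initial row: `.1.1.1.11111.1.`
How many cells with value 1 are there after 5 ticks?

........1111..1
1111111..1111..
.1111111..1111.
..1111111..1111
1..1111111..111
count of 1: 11

11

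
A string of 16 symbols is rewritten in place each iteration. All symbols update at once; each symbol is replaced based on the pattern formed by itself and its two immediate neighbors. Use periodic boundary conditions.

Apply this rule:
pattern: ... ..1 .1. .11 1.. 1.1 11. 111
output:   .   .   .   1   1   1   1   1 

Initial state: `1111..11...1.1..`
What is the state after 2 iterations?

iteration 1: 11111.111...1.1.
iteration 2: 1111111111...1.1

1111111111...1.1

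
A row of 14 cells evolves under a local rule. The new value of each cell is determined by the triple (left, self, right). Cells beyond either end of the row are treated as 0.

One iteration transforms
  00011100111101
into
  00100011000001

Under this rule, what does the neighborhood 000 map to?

At position 0 the neighborhood is 000; the next row has 0 there.

0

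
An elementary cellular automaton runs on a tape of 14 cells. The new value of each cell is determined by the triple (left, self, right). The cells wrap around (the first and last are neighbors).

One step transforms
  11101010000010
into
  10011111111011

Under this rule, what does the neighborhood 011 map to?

At position 0 the neighborhood is 011; the next row has 1 there.

1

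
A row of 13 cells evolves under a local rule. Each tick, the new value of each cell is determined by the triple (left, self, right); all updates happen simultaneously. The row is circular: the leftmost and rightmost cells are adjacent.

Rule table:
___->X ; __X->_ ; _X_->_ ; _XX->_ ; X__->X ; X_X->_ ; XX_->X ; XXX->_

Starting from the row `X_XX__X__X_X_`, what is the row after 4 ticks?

___XX__X_____
XX__XX__XXXXX
_XX__XX______
__XX__XXXXXXX

__XX__XXXXXXX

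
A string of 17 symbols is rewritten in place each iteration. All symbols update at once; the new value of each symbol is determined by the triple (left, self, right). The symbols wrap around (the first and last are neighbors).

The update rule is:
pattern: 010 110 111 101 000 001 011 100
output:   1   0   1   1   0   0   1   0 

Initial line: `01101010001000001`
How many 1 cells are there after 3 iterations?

11011110001000001
10111100001000001
01111000001000001
count of 1: 6

6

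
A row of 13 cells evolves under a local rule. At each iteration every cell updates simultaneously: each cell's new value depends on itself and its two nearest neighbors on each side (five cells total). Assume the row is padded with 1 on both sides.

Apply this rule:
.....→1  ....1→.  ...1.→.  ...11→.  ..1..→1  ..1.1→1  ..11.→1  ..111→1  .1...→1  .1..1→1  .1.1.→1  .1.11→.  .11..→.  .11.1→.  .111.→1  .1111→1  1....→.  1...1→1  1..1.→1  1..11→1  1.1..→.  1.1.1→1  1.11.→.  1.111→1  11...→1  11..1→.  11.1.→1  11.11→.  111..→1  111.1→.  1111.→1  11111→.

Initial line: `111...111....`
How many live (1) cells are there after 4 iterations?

9

.1111.1111...
.111..111111.
.111.111..1..
.11..111.1111
count of 1: 9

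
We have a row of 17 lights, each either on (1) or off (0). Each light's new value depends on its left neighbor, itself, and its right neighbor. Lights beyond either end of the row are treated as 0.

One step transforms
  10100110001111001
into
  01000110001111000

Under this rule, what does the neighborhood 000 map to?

0

At position 8 the neighborhood is 000; the next row has 0 there.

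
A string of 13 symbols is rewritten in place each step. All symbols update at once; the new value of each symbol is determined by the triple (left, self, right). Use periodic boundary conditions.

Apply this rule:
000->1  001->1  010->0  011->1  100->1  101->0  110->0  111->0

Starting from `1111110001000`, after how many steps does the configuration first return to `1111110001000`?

1000001110111
0111111000100
1100000111011
0011111100010
1110000011101
0001111110001
1111000001110
1000111111000
0111100000111
0100011111100
1011110000011
0010001111110
1101111000001
0001000111111
1110111100000
1000100011111
0111011110000
1100010001111
0011101111000
1110001000111
0001110111100
1111000100011
0000111011110
1111100010001
0000011101111
1111110001000

26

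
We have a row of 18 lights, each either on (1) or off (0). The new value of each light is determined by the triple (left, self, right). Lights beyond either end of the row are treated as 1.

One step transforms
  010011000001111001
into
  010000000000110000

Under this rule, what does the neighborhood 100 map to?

0

At position 2 the neighborhood is 100; the next row has 0 there.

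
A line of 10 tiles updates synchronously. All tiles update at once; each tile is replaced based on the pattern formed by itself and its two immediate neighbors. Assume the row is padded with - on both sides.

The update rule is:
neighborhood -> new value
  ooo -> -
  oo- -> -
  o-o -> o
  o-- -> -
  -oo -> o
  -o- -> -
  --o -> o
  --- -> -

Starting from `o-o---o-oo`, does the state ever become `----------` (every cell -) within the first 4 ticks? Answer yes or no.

no

-o---o-oo-
o---o-oo--
---o-oo---
--o-oo----
tick 4 is --o-oo----, still not uniform -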